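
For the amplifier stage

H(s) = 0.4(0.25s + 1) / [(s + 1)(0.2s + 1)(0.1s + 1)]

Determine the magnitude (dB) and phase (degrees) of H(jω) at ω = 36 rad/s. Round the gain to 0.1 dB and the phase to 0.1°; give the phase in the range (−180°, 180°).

-48.6 dB, -161.3°

At ω = 36 rad/s:
zero (1 + j36·0.25) = 1 + j9 → |·| ≈ 9.0554, ∠ ≈ 83.66°
pole (1 + j36·1) = 1 + j36 → |·| ≈ 36.014, ∠ ≈ 88.41°
pole (1 + j36·0.2) = 1 + j7.2 → |·| ≈ 7.2691, ∠ ≈ 82.09°
pole (1 + j36·0.1) = 1 + j3.6 → |·| ≈ 3.7363, ∠ ≈ 74.48°
|H| = 0.4 · 9.0554 / (36.014 · 7.2691 · 3.7363) ≈ 0.0037032
Gain = 20 log₁₀(0.0037032) ≈ -48.63 dB
∠H = (83.66°) − (88.41° + 82.09° + 74.48°) = -161.32°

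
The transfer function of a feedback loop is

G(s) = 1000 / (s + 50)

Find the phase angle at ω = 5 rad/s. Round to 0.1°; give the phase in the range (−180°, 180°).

-5.7°

At s = jω = j5:
pole (s+50): 50 + j5 → |·| = √(50²+5²) = √2525 ≈ 50.249, ∠ = arctan(5/50) ≈ 5.71°
∠G = 0.00° − 5.71° = -5.71°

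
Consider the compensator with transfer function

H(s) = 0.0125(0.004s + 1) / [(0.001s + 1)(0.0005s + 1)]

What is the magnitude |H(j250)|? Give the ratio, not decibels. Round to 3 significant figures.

At ω = 250 rad/s:
zero (1 + j250·0.004) = 1 + j1 → |·| ≈ 1.4142, ∠ ≈ 45.00°
pole (1 + j250·0.001) = 1 + j0.25 → |·| ≈ 1.0308, ∠ ≈ 14.04°
pole (1 + j250·0.0005) = 1 + j0.125 → |·| ≈ 1.0078, ∠ ≈ 7.13°
|H| = 0.0125 · 1.4142 / (1.0308 · 1.0078) ≈ 0.017017

0.0170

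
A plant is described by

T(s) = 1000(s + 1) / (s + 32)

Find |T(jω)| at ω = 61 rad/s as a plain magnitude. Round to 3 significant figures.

886

At s = jω = j61:
zero (s+1): 1 + j61 → |·| = √(1²+61²) = √3722 ≈ 61.008, ∠ = arctan(61/1) ≈ 89.06°
pole (s+32): 32 + j61 → |·| = √(32²+61²) = √4745 ≈ 68.884, ∠ = arctan(61/32) ≈ 62.32°
|T| = 1000 · 61.008 / 68.884 ≈ 885.66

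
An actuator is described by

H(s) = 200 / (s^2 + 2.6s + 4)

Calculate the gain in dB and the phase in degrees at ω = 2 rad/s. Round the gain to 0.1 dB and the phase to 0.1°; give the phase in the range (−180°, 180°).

At s = jω = j2:
quadratic: (j2)² + 2.6·j2 + 4 = 0 + j5.2 → |·| ≈ 5.2, ∠ ≈ 90.00°
|H| = 200 / 5.2 ≈ 38.462
Gain = 20 log₁₀(38.462) ≈ 31.70 dB
∠H = 0.00° − 90.00° = -90.00°

31.7 dB, -90.0°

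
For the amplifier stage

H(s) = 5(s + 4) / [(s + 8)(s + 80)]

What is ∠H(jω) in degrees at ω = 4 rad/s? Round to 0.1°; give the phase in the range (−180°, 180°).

At s = jω = j4:
zero (s+4): 4 + j4 → |·| = √(4²+4²) = √32 ≈ 5.6569, ∠ = arctan(4/4) ≈ 45.00°
pole (s+8): 8 + j4 → |·| = √(8²+4²) = √80 ≈ 8.9443, ∠ = arctan(4/8) ≈ 26.57°
pole (s+80): 80 + j4 → |·| = √(80²+4²) = √6416 ≈ 80.1, ∠ = arctan(4/80) ≈ 2.86°
∠H = 45.00° − 29.43° = 15.57°

15.6°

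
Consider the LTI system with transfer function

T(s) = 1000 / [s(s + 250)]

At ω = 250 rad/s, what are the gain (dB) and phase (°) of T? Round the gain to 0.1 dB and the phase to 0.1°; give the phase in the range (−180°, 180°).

At s = jω = j250:
pole (s+250): 250 + j250 → |·| = √(250²+250²) = √125000 ≈ 353.55, ∠ = arctan(250/250) ≈ 45.00°
pole at origin: |s| = 250, ∠ = 90.00° (in denominator)
|T| = 1000 / 88388 ≈ 0.011314
Gain = 20 log₁₀(0.011314) ≈ -38.93 dB
∠T = 0.00° − 135.00° = -135.00°

-38.9 dB, -135.0°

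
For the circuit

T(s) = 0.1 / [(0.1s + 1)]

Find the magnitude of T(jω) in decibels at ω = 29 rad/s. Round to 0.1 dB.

-29.7 dB

At ω = 29 rad/s:
pole (1 + j29·0.1) = 1 + j2.9 → |·| ≈ 3.0676, ∠ ≈ 70.97°
|T| = 0.1 · 1 / (3.0676) ≈ 0.032599
Gain = 20 log₁₀(0.032599) ≈ -29.74 dB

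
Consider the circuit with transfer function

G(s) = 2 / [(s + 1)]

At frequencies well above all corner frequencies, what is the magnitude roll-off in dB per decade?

Each pole contributes −20 dB/decade at high frequency; each zero contributes +20 dB/decade.
Net: 0 zero(s) − 1 pole(s) → -20 dB/decade.

-20 dB/decade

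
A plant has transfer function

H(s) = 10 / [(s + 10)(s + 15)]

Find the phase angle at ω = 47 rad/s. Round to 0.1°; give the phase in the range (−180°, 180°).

At s = jω = j47:
pole (s+10): 10 + j47 → |·| = √(10²+47²) = √2309 ≈ 48.052, ∠ = arctan(47/10) ≈ 77.99°
pole (s+15): 15 + j47 → |·| = √(15²+47²) = √2434 ≈ 49.336, ∠ = arctan(47/15) ≈ 72.30°
∠H = 0.00° − 150.29° = -150.29°

-150.3°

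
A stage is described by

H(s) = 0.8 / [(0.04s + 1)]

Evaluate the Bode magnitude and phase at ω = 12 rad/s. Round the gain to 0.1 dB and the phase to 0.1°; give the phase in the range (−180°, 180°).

-2.8 dB, -25.6°

At ω = 12 rad/s:
pole (1 + j12·0.04) = 1 + j0.48 → |·| ≈ 1.1092, ∠ ≈ 25.64°
|H| = 0.8 · 1 / (1.1092) ≈ 0.72124
Gain = 20 log₁₀(0.72124) ≈ -2.84 dB
∠H = (0°) − (25.64°) = -25.64°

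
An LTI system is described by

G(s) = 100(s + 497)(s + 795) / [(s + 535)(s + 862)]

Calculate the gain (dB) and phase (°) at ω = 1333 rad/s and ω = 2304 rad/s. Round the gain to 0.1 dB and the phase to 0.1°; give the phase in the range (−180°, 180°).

At s = jω = j1333:
zero (s+497): 497 + j1333 → |·| = √(497²+1333²) = √2023898 ≈ 1422.6, ∠ = arctan(1333/497) ≈ 69.55°
zero (s+795): 795 + j1333 → |·| = √(795²+1333²) = √2408914 ≈ 1552.1, ∠ = arctan(1333/795) ≈ 59.19°
pole (s+535): 535 + j1333 → |·| = √(535²+1333²) = √2063114 ≈ 1436.4, ∠ = arctan(1333/535) ≈ 68.13°
pole (s+862): 862 + j1333 → |·| = √(862²+1333²) = √2519933 ≈ 1587.4, ∠ = arctan(1333/862) ≈ 57.11°
|G| = 100 · 2.208e+06 / 2.2801e+06 ≈ 96.838
Gain = 20 log₁₀(96.838) ≈ 39.72 dB
∠G = 128.74° − 125.24° = 3.50°

At s = jω = j2304:
zero (s+497): 497 + j2304 → |·| = √(497²+2304²) = √5555425 ≈ 2357, ∠ = arctan(2304/497) ≈ 77.83°
zero (s+795): 795 + j2304 → |·| = √(795²+2304²) = √5940441 ≈ 2437.3, ∠ = arctan(2304/795) ≈ 70.96°
pole (s+535): 535 + j2304 → |·| = √(535²+2304²) = √5594641 ≈ 2365.3, ∠ = arctan(2304/535) ≈ 76.93°
pole (s+862): 862 + j2304 → |·| = √(862²+2304²) = √6051460 ≈ 2460, ∠ = arctan(2304/862) ≈ 69.49°
|G| = 100 · 5.7447e+06 / 5.8186e+06 ≈ 98.73
Gain = 20 log₁₀(98.73) ≈ 39.89 dB
∠G = 148.79° − 146.42° = 2.37°

ω = 1333: 39.7 dB, 3.5°; ω = 2304: 39.9 dB, 2.4°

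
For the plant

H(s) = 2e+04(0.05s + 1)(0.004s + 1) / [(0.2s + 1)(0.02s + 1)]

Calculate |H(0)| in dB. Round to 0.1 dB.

H(0) = 2e+04 · 1 / 1 = 20000
20 log₁₀(20000) ≈ 86.02 dB

86.0 dB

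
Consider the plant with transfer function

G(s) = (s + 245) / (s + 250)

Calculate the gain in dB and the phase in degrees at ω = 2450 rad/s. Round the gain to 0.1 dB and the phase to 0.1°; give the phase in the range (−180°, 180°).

-0.0 dB, 0.1°

Substitute s = j2450:
Numerator: (j2450) + 245 = 245 + j2450
Denominator: (j2450) + 250 = 250 + j2450
|N| = √(245² + 2450²) ≈ 2462.2, ∠N ≈ 84.29°
|D| = √(250² + 2450²) ≈ 2462.7, ∠D ≈ 84.17°
|G| = 2462.2 / 2462.7 ≈ 0.9998
Gain = 20 log₁₀(0.9998) ≈ -0.00 dB
∠G = 84.29° − 84.17° = 0.12°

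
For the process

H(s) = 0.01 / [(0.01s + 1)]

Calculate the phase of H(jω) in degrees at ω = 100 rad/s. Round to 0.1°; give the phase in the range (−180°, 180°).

At ω = 100 rad/s:
pole (1 + j100·0.01) = 1 + j1 → |·| ≈ 1.4142, ∠ ≈ 45.00°
∠H = (0°) − (45.00°) = -45.00°

-45.0°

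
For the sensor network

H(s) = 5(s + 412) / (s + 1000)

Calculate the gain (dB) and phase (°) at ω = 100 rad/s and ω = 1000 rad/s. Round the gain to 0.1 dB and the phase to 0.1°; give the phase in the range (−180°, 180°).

ω = 100: 6.5 dB, 7.9°; ω = 1000: 11.7 dB, 22.6°

At s = jω = j100:
zero (s+412): 412 + j100 → |·| = √(412²+100²) = √179744 ≈ 423.96, ∠ = arctan(100/412) ≈ 13.64°
pole (s+1000): 1000 + j100 → |·| = √(1000²+100²) = √1010000 ≈ 1005, ∠ = arctan(100/1000) ≈ 5.71°
|H| = 5 · 423.96 / 1005 ≈ 2.1093
Gain = 20 log₁₀(2.1093) ≈ 6.48 dB
∠H = 13.64° − 5.71° = 7.93°

At s = jω = j1000:
zero (s+412): 412 + j1000 → |·| = √(412²+1000²) = √1169744 ≈ 1081.5, ∠ = arctan(1000/412) ≈ 67.61°
pole (s+1000): 1000 + j1000 → |·| = √(1000²+1000²) = √2000000 ≈ 1414.2, ∠ = arctan(1000/1000) ≈ 45.00°
|H| = 5 · 1081.5 / 1414.2 ≈ 3.8237
Gain = 20 log₁₀(3.8237) ≈ 11.65 dB
∠H = 67.61° − 45.00° = 22.61°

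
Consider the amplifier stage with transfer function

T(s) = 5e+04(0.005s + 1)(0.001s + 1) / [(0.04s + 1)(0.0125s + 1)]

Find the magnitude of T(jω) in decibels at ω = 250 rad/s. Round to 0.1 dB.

68.0 dB

At ω = 250 rad/s:
zero (1 + j250·0.005) = 1 + j1.25 → |·| ≈ 1.6008, ∠ ≈ 51.34°
zero (1 + j250·0.001) = 1 + j0.25 → |·| ≈ 1.0308, ∠ ≈ 14.04°
pole (1 + j250·0.04) = 1 + j10 → |·| ≈ 10.05, ∠ ≈ 84.29°
pole (1 + j250·0.0125) = 1 + j3.125 → |·| ≈ 3.2811, ∠ ≈ 72.26°
|T| = 5e+04 · 1.6008 · 1.0308 / (10.05 · 3.2811) ≈ 2502
Gain = 20 log₁₀(2502) ≈ 67.97 dB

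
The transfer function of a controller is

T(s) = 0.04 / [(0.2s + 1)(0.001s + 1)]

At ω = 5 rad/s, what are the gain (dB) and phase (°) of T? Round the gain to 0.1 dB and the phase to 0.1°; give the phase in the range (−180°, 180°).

At ω = 5 rad/s:
pole (1 + j5·0.2) = 1 + j1 → |·| ≈ 1.4142, ∠ ≈ 45.00°
pole (1 + j5·0.001) = 1 + j0.005 → |·| ≈ 1, ∠ ≈ 0.29°
|T| = 0.04 · 1 / (1.4142 · 1) ≈ 0.028285
Gain = 20 log₁₀(0.028285) ≈ -30.97 dB
∠T = (0°) − (45.00° + 0.29°) = -45.29°

-31.0 dB, -45.3°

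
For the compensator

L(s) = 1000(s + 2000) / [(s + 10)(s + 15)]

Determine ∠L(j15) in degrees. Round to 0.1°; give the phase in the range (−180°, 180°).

At s = jω = j15:
zero (s+2000): 2000 + j15 → |·| = √(2000²+15²) = √4000225 ≈ 2000.1, ∠ = arctan(15/2000) ≈ 0.43°
pole (s+10): 10 + j15 → |·| = √(10²+15²) = √325 ≈ 18.028, ∠ = arctan(15/10) ≈ 56.31°
pole (s+15): 15 + j15 → |·| = √(15²+15²) = √450 ≈ 21.213, ∠ = arctan(15/15) ≈ 45.00°
∠L = 0.43° − 101.31° = -100.88°

-100.9°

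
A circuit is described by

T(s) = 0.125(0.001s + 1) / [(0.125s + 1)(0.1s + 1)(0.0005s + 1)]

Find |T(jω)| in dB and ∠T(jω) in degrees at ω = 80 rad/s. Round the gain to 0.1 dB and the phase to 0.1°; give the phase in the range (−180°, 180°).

At ω = 80 rad/s:
zero (1 + j80·0.001) = 1 + j0.08 → |·| ≈ 1.0032, ∠ ≈ 4.57°
pole (1 + j80·0.125) = 1 + j10 → |·| ≈ 10.05, ∠ ≈ 84.29°
pole (1 + j80·0.1) = 1 + j8 → |·| ≈ 8.0623, ∠ ≈ 82.87°
pole (1 + j80·0.0005) = 1 + j0.04 → |·| ≈ 1.0008, ∠ ≈ 2.29°
|T| = 0.125 · 1.0032 / (10.05 · 8.0623 · 1.0008) ≈ 0.0015464
Gain = 20 log₁₀(0.0015464) ≈ -56.21 dB
∠T = (4.57°) − (84.29° + 82.87° + 2.29°) = -164.88°

-56.2 dB, -164.9°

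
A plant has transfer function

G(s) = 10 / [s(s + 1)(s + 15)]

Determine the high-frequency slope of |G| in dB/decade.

-60 dB/decade

Each pole contributes −20 dB/decade at high frequency; each zero contributes +20 dB/decade.
Net: 0 zero(s) − 3 pole(s) → -60 dB/decade.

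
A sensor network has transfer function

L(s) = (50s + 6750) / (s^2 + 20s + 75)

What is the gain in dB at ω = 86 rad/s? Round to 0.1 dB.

Substitute s = j86:
Numerator: 50(j86) + 6750 = 6750 + j4300
Denominator: (j86)^2 + 20(j86) + 75 = -7321 + j1720
|N| = √(6750² + 4300²) ≈ 8003.3, ∠N ≈ 32.50°
|D| = √(7321² + 1720²) ≈ 7520.3, ∠D ≈ 166.78°
|L| = 8003.3 / 7520.3 ≈ 1.0642
Gain = 20 log₁₀(1.0642) ≈ 0.54 dB

0.5 dB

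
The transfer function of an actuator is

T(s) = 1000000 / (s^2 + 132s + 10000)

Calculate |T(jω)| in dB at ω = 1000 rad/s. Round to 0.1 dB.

0.0 dB

At s = jω = j1000:
quadratic: (j1000)² + 132·j1000 + 10000 = -990000 + j132000 → |·| ≈ 9.9876e+05, ∠ ≈ 172.41°
|T| = 1000000 / 9.9876e+05 ≈ 1.0012
Gain = 20 log₁₀(1.0012) ≈ 0.01 dB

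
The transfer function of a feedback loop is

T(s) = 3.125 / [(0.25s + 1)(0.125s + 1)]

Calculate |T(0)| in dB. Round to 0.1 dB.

9.9 dB

T(0) = 3.125 · 1 / 1 = 3.125
20 log₁₀(3.125) ≈ 9.90 dB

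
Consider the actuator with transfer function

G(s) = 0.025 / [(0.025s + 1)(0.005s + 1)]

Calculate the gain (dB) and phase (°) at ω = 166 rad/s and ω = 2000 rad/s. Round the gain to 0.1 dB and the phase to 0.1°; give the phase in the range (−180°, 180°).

ω = 166: -46.9 dB, -116.1°; ω = 2000: -86.1 dB, -173.1°

At ω = 166 rad/s:
pole (1 + j166·0.025) = 1 + j4.15 → |·| ≈ 4.2688, ∠ ≈ 76.45°
pole (1 + j166·0.005) = 1 + j0.83 → |·| ≈ 1.2996, ∠ ≈ 39.69°
|G| = 0.025 · 1 / (4.2688 · 1.2996) ≈ 0.0045063
Gain = 20 log₁₀(0.0045063) ≈ -46.92 dB
∠G = (0°) − (76.45° + 39.69°) = -116.14°

At ω = 2000 rad/s:
pole (1 + j2000·0.025) = 1 + j50 → |·| ≈ 50.01, ∠ ≈ 88.85°
pole (1 + j2000·0.005) = 1 + j10 → |·| ≈ 10.05, ∠ ≈ 84.29°
|G| = 0.025 · 1 / (50.01 · 10.05) ≈ 4.9741e-05
Gain = 20 log₁₀(4.9741e-05) ≈ -86.07 dB
∠G = (0°) − (88.85° + 84.29°) = -173.14°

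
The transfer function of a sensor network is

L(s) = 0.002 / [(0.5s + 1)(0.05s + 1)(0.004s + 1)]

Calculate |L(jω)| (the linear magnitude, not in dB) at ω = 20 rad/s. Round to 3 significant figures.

0.000140

At ω = 20 rad/s:
pole (1 + j20·0.5) = 1 + j10 → |·| ≈ 10.05, ∠ ≈ 84.29°
pole (1 + j20·0.05) = 1 + j1 → |·| ≈ 1.4142, ∠ ≈ 45.00°
pole (1 + j20·0.004) = 1 + j0.08 → |·| ≈ 1.0032, ∠ ≈ 4.57°
|L| = 0.002 · 1 / (10.05 · 1.4142 · 1.0032) ≈ 0.00014027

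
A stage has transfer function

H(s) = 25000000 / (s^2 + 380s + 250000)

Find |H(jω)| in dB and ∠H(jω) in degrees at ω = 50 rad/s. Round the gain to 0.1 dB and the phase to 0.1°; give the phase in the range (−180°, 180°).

40.1 dB, -4.4°

At s = jω = j50:
quadratic: (j50)² + 380·j50 + 250000 = 247500 + j19000 → |·| ≈ 2.4823e+05, ∠ ≈ 4.39°
|H| = 25000000 / 2.4823e+05 ≈ 100.71
Gain = 20 log₁₀(100.71) ≈ 40.06 dB
∠H = 0.00° − 4.39° = -4.39°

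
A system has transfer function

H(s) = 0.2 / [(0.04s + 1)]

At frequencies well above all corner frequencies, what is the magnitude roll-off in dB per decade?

Each pole contributes −20 dB/decade at high frequency; each zero contributes +20 dB/decade.
Net: 0 zero(s) − 1 pole(s) → -20 dB/decade.

-20 dB/decade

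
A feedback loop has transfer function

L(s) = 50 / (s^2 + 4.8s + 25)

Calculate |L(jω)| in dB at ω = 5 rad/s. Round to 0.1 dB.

6.4 dB

At s = jω = j5:
quadratic: (j5)² + 4.8·j5 + 25 = 0 + j24 → |·| ≈ 24, ∠ ≈ 90.00°
|L| = 50 / 24 ≈ 2.0833
Gain = 20 log₁₀(2.0833) ≈ 6.38 dB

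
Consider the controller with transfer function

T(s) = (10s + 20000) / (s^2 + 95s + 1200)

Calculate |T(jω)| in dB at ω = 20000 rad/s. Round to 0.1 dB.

Substitute s = j20000:
Numerator: 10(j20000) + 20000 = 20000 + j200000
Denominator: (j20000)^2 + 95(j20000) + 1200 = -399998800 + j1900000
|N| = √(20000² + 200000²) ≈ 2.01e+05, ∠N ≈ 84.29°
|D| = √(399998800² + 1900000²) ≈ 4e+08, ∠D ≈ 179.73°
|T| = 2.01e+05 / 4e+08 ≈ 0.0005025
Gain = 20 log₁₀(0.0005025) ≈ -65.98 dB

-66.0 dB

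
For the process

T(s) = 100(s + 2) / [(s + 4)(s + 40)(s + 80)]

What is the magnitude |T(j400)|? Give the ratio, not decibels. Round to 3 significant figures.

At s = jω = j400:
zero (s+2): 2 + j400 → |·| = √(2²+400²) = √160004 ≈ 400, ∠ = arctan(400/2) ≈ 89.71°
pole (s+4): 4 + j400 → |·| = √(4²+400²) = √160016 ≈ 400.02, ∠ = arctan(400/4) ≈ 89.43°
pole (s+40): 40 + j400 → |·| = √(40²+400²) = √161600 ≈ 402, ∠ = arctan(400/40) ≈ 84.29°
pole (s+80): 80 + j400 → |·| = √(80²+400²) = √166400 ≈ 407.92, ∠ = arctan(400/80) ≈ 78.69°
|T| = 100 · 400 / 6.5597e+07 ≈ 0.00060978

0.000610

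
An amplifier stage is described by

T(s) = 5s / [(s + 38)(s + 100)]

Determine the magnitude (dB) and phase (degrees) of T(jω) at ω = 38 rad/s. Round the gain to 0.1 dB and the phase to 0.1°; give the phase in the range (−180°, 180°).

-29.6 dB, 24.2°

At s = jω = j38:
zero at origin: s = j38 → |·| = 38, ∠ = 90.00°
pole (s+38): 38 + j38 → |·| = √(38²+38²) = √2888 ≈ 53.74, ∠ = arctan(38/38) ≈ 45.00°
pole (s+100): 100 + j38 → |·| = √(100²+38²) = √11444 ≈ 106.98, ∠ = arctan(38/100) ≈ 20.81°
|T| = 5 · 38 / 5749.1 ≈ 0.033049
Gain = 20 log₁₀(0.033049) ≈ -29.62 dB
∠T = 90.00° − 65.81° = 24.19°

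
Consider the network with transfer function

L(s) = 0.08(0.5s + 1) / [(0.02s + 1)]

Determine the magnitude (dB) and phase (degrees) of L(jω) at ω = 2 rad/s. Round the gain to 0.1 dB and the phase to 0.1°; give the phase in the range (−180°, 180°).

-18.9 dB, 42.7°

At ω = 2 rad/s:
zero (1 + j2·0.5) = 1 + j1 → |·| ≈ 1.4142, ∠ ≈ 45.00°
pole (1 + j2·0.02) = 1 + j0.04 → |·| ≈ 1.0008, ∠ ≈ 2.29°
|L| = 0.08 · 1.4142 / (1.0008) ≈ 0.11305
Gain = 20 log₁₀(0.11305) ≈ -18.93 dB
∠L = (45.00°) − (2.29°) = 42.71°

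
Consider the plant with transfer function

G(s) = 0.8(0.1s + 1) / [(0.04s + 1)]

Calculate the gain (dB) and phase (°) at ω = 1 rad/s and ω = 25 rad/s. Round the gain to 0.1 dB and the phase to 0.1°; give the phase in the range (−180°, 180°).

ω = 1: -1.9 dB, 3.4°; ω = 25: 3.7 dB, 23.2°

At ω = 1 rad/s:
zero (1 + j1·0.1) = 1 + j0.1 → |·| ≈ 1.005, ∠ ≈ 5.71°
pole (1 + j1·0.04) = 1 + j0.04 → |·| ≈ 1.0008, ∠ ≈ 2.29°
|G| = 0.8 · 1.005 / (1.0008) ≈ 0.80336
Gain = 20 log₁₀(0.80336) ≈ -1.90 dB
∠G = (5.71°) − (2.29°) = 3.42°

At ω = 25 rad/s:
zero (1 + j25·0.1) = 1 + j2.5 → |·| ≈ 2.6926, ∠ ≈ 68.20°
pole (1 + j25·0.04) = 1 + j1 → |·| ≈ 1.4142, ∠ ≈ 45.00°
|G| = 0.8 · 2.6926 / (1.4142) ≈ 1.5232
Gain = 20 log₁₀(1.5232) ≈ 3.66 dB
∠G = (68.20°) − (45.00°) = 23.20°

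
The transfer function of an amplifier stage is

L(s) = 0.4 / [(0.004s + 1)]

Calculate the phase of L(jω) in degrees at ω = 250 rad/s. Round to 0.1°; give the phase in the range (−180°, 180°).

-45.0°

At ω = 250 rad/s:
pole (1 + j250·0.004) = 1 + j1 → |·| ≈ 1.4142, ∠ ≈ 45.00°
∠L = (0°) − (45.00°) = -45.00°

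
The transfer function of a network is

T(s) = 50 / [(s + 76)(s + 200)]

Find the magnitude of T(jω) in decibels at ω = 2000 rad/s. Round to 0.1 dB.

-98.1 dB

At s = jω = j2000:
pole (s+76): 76 + j2000 → |·| = √(76²+2000²) = √4005776 ≈ 2001.4, ∠ = arctan(2000/76) ≈ 87.82°
pole (s+200): 200 + j2000 → |·| = √(200²+2000²) = √4040000 ≈ 2010, ∠ = arctan(2000/200) ≈ 84.29°
|T| = 50 / 4.0228e+06 ≈ 1.2429e-05
Gain = 20 log₁₀(1.2429e-05) ≈ -98.11 dB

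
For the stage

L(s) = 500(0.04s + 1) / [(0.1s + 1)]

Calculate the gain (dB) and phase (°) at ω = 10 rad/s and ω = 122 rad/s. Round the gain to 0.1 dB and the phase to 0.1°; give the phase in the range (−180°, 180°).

At ω = 10 rad/s:
zero (1 + j10·0.04) = 1 + j0.4 → |·| ≈ 1.077, ∠ ≈ 21.80°
pole (1 + j10·0.1) = 1 + j1 → |·| ≈ 1.4142, ∠ ≈ 45.00°
|L| = 500 · 1.077 / (1.4142) ≈ 380.78
Gain = 20 log₁₀(380.78) ≈ 51.61 dB
∠L = (21.80°) − (45.00°) = -23.20°

At ω = 122 rad/s:
zero (1 + j122·0.04) = 1 + j4.88 → |·| ≈ 4.9814, ∠ ≈ 78.42°
pole (1 + j122·0.1) = 1 + j12.2 → |·| ≈ 12.241, ∠ ≈ 85.31°
|L| = 500 · 4.9814 / (12.241) ≈ 203.47
Gain = 20 log₁₀(203.47) ≈ 46.17 dB
∠L = (78.42°) − (85.31°) = -6.89°

ω = 10: 51.6 dB, -23.2°; ω = 122: 46.2 dB, -6.9°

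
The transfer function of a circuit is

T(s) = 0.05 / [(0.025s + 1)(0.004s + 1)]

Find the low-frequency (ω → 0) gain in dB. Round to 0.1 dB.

T(0) = 0.05 · 1 / 1 = 0.05
20 log₁₀(0.05) ≈ -26.02 dB

-26.0 dB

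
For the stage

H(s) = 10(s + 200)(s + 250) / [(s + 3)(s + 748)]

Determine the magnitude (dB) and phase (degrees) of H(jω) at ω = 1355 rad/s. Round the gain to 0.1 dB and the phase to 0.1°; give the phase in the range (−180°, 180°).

19.1 dB, 10.2°

At s = jω = j1355:
zero (s+200): 200 + j1355 → |·| = √(200²+1355²) = √1876025 ≈ 1369.7, ∠ = arctan(1355/200) ≈ 81.60°
zero (s+250): 250 + j1355 → |·| = √(250²+1355²) = √1898525 ≈ 1377.9, ∠ = arctan(1355/250) ≈ 79.55°
pole (s+3): 3 + j1355 → |·| = √(3²+1355²) = √1836034 ≈ 1355, ∠ = arctan(1355/3) ≈ 89.87°
pole (s+748): 748 + j1355 → |·| = √(748²+1355²) = √2395529 ≈ 1547.7, ∠ = arctan(1355/748) ≈ 61.10°
|H| = 10 · 1.8873e+06 / 2.0971e+06 ≈ 8.9996
Gain = 20 log₁₀(8.9996) ≈ 19.08 dB
∠H = 161.15° − 150.97° = 10.18°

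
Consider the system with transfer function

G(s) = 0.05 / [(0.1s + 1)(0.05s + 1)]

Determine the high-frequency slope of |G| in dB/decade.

Each pole contributes −20 dB/decade at high frequency; each zero contributes +20 dB/decade.
Net: 0 zero(s) − 2 pole(s) → -40 dB/decade.

-40 dB/decade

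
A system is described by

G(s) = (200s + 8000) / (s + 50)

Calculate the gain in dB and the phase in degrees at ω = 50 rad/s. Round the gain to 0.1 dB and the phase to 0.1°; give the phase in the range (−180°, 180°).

45.2 dB, 6.3°

Substitute s = j50:
Numerator: 200(j50) + 8000 = 8000 + j10000
Denominator: (j50) + 50 = 50 + j50
|N| = √(8000² + 10000²) ≈ 12806, ∠N ≈ 51.34°
|D| = √(50² + 50²) ≈ 70.711, ∠D ≈ 45.00°
|G| = 12806 / 70.711 ≈ 181.1
Gain = 20 log₁₀(181.1) ≈ 45.16 dB
∠G = 51.34° − 45.00° = 6.34°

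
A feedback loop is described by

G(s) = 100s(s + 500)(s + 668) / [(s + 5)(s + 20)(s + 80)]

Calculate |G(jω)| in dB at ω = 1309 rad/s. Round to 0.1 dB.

41.6 dB

At s = jω = j1309:
zero (s+500): 500 + j1309 → |·| = √(500²+1309²) = √1963481 ≈ 1401.2, ∠ = arctan(1309/500) ≈ 69.09°
zero (s+668): 668 + j1309 → |·| = √(668²+1309²) = √2159705 ≈ 1469.6, ∠ = arctan(1309/668) ≈ 62.96°
zero at origin: s = j1309 → |·| = 1309, ∠ = 90.00°
pole (s+5): 5 + j1309 → |·| = √(5²+1309²) = √1713506 ≈ 1309, ∠ = arctan(1309/5) ≈ 89.78°
pole (s+20): 20 + j1309 → |·| = √(20²+1309²) = √1713881 ≈ 1309.2, ∠ = arctan(1309/20) ≈ 89.12°
pole (s+80): 80 + j1309 → |·| = √(80²+1309²) = √1719881 ≈ 1311.4, ∠ = arctan(1309/80) ≈ 86.50°
|G| = 100 · 2.6955e+09 / 2.2474e+09 ≈ 119.94
Gain = 20 log₁₀(119.94) ≈ 41.58 dB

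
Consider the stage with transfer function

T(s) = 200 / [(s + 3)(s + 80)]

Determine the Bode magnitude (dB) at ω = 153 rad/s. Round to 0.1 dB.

-42.4 dB

At s = jω = j153:
pole (s+3): 3 + j153 → |·| = √(3²+153²) = √23418 ≈ 153.03, ∠ = arctan(153/3) ≈ 88.88°
pole (s+80): 80 + j153 → |·| = √(80²+153²) = √29809 ≈ 172.65, ∠ = arctan(153/80) ≈ 62.40°
|T| = 200 / 26421 ≈ 0.0075697
Gain = 20 log₁₀(0.0075697) ≈ -42.42 dB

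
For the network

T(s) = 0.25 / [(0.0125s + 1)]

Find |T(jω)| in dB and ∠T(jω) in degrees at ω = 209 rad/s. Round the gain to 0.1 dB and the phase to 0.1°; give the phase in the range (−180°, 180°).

At ω = 209 rad/s:
pole (1 + j209·0.0125) = 1 + j2.6125 → |·| ≈ 2.7973, ∠ ≈ 69.05°
|T| = 0.25 · 1 / (2.7973) ≈ 0.089372
Gain = 20 log₁₀(0.089372) ≈ -20.98 dB
∠T = (0°) − (69.05°) = -69.05°

-21.0 dB, -69.1°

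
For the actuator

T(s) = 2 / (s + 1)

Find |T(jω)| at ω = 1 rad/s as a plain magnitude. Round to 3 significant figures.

Substitute s = j1:
Numerator: 2 = 2 + j0
Denominator: (j1) + 1 = 1 + j1
|N| = √(2² + 0²) ≈ 2, ∠N ≈ 0.00°
|D| = √(1² + 1²) ≈ 1.4142, ∠D ≈ 45.00°
|T| = 2 / 1.4142 ≈ 1.4142

1.41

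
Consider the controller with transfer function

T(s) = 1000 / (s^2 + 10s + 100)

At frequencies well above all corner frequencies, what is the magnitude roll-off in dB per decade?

Each pole contributes −20 dB/decade at high frequency; each zero contributes +20 dB/decade.
Net: 0 zero(s) − 2 pole(s) → -40 dB/decade.

-40 dB/decade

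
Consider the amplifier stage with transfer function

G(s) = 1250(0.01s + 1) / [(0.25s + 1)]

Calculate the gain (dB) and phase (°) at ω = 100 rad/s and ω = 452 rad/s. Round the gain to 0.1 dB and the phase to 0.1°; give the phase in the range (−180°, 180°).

ω = 100: 37.0 dB, -42.7°; ω = 452: 34.2 dB, -12.0°

At ω = 100 rad/s:
zero (1 + j100·0.01) = 1 + j1 → |·| ≈ 1.4142, ∠ ≈ 45.00°
pole (1 + j100·0.25) = 1 + j25 → |·| ≈ 25.02, ∠ ≈ 87.71°
|G| = 1250 · 1.4142 / (25.02) ≈ 70.653
Gain = 20 log₁₀(70.653) ≈ 36.98 dB
∠G = (45.00°) − (87.71°) = -42.71°

At ω = 452 rad/s:
zero (1 + j452·0.01) = 1 + j4.52 → |·| ≈ 4.6293, ∠ ≈ 77.52°
pole (1 + j452·0.25) = 1 + j113 → |·| ≈ 113, ∠ ≈ 89.49°
|G| = 1250 · 4.6293 / (113) ≈ 51.209
Gain = 20 log₁₀(51.209) ≈ 34.19 dB
∠G = (77.52°) − (89.49°) = -11.97°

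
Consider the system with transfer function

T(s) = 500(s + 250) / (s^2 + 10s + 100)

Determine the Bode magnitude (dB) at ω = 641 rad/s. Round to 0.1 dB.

At s = jω = j641:
zero (s+250): 250 + j641 → |·| = √(250²+641²) = √473381 ≈ 688.03, ∠ = arctan(641/250) ≈ 68.69°
quadratic: (j641)² + 10·j641 + 100 = -410781 + j6410 → |·| ≈ 4.1083e+05, ∠ ≈ 179.11°
|T| = 500 · 688.03 / 4.1083e+05 ≈ 0.83737
Gain = 20 log₁₀(0.83737) ≈ -1.54 dB

-1.5 dB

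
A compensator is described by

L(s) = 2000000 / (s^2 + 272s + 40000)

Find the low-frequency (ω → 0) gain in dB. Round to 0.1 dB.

L(0) = 2000000 / 40000 = 50
20 log₁₀(50) ≈ 33.98 dB

34.0 dB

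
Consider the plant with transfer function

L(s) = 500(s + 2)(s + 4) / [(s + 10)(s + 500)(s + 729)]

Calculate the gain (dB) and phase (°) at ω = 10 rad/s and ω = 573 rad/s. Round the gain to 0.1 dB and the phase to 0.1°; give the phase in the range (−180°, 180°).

At s = jω = j10:
zero (s+2): 2 + j10 → |·| = √(2²+10²) = √104 ≈ 10.198, ∠ = arctan(10/2) ≈ 78.69°
zero (s+4): 4 + j10 → |·| = √(4²+10²) = √116 ≈ 10.77, ∠ = arctan(10/4) ≈ 68.20°
pole (s+10): 10 + j10 → |·| = √(10²+10²) = √200 ≈ 14.142, ∠ = arctan(10/10) ≈ 45.00°
pole (s+500): 500 + j10 → |·| = √(500²+10²) = √250100 ≈ 500.1, ∠ = arctan(10/500) ≈ 1.15°
pole (s+729): 729 + j10 → |·| = √(729²+10²) = √531541 ≈ 729.07, ∠ = arctan(10/729) ≈ 0.79°
|L| = 500 · 109.83 / 5.1563e+06 ≈ 0.01065
Gain = 20 log₁₀(0.01065) ≈ -39.45 dB
∠L = 146.89° − 46.94° = 99.95°

At s = jω = j573:
zero (s+2): 2 + j573 → |·| = √(2²+573²) = √328333 ≈ 573, ∠ = arctan(573/2) ≈ 89.80°
zero (s+4): 4 + j573 → |·| = √(4²+573²) = √328345 ≈ 573.01, ∠ = arctan(573/4) ≈ 89.60°
pole (s+10): 10 + j573 → |·| = √(10²+573²) = √328429 ≈ 573.09, ∠ = arctan(573/10) ≈ 89.00°
pole (s+500): 500 + j573 → |·| = √(500²+573²) = √578329 ≈ 760.48, ∠ = arctan(573/500) ≈ 48.89°
pole (s+729): 729 + j573 → |·| = √(729²+573²) = √859770 ≈ 927.24, ∠ = arctan(573/729) ≈ 38.17°
|L| = 500 · 3.2833e+05 / 4.0411e+08 ≈ 0.40624
Gain = 20 log₁₀(0.40624) ≈ -7.82 dB
∠L = 179.40° − 176.06° = 3.34°

ω = 10: -39.5 dB, 100.0°; ω = 573: -7.8 dB, 3.3°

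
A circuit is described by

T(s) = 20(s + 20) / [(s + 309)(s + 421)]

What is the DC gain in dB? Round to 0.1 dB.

-50.2 dB

T(0) = 20·20 / (309·421) ≈ 0.0030748
20 log₁₀(0.0030748) ≈ -50.24 dB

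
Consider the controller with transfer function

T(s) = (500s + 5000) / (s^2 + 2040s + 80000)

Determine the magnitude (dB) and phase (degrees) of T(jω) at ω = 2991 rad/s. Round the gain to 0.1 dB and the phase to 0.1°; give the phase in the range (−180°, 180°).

Substitute s = j2991:
Numerator: 500(j2991) + 5000 = 5000 + j1495500
Denominator: (j2991)^2 + 2040(j2991) + 80000 = -8866081 + j6101640
|N| = √(5000² + 1495500²) ≈ 1.4955e+06, ∠N ≈ 89.81°
|D| = √(8866081² + 6101640²) ≈ 1.0763e+07, ∠D ≈ 145.46°
|T| = 1.4955e+06 / 1.0763e+07 ≈ 0.13895
Gain = 20 log₁₀(0.13895) ≈ -17.14 dB
∠T = 89.81° − 145.46° = -55.65°

-17.1 dB, -55.7°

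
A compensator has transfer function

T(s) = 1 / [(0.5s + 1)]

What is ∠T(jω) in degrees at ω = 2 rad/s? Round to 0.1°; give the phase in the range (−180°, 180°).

-45.0°

At ω = 2 rad/s:
pole (1 + j2·0.5) = 1 + j1 → |·| ≈ 1.4142, ∠ ≈ 45.00°
∠T = (0°) − (45.00°) = -45.00°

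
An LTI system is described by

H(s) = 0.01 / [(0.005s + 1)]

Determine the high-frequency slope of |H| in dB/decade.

-20 dB/decade

Each pole contributes −20 dB/decade at high frequency; each zero contributes +20 dB/decade.
Net: 0 zero(s) − 1 pole(s) → -20 dB/decade.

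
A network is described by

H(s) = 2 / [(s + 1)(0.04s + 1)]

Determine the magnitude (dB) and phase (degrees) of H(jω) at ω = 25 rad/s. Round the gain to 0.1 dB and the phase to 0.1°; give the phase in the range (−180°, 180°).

-25.0 dB, -132.7°

At ω = 25 rad/s:
pole (1 + j25·1) = 1 + j25 → |·| ≈ 25.02, ∠ ≈ 87.71°
pole (1 + j25·0.04) = 1 + j1 → |·| ≈ 1.4142, ∠ ≈ 45.00°
|H| = 2 · 1 / (25.02 · 1.4142) ≈ 0.056524
Gain = 20 log₁₀(0.056524) ≈ -24.96 dB
∠H = (0°) − (87.71° + 45.00°) = -132.71°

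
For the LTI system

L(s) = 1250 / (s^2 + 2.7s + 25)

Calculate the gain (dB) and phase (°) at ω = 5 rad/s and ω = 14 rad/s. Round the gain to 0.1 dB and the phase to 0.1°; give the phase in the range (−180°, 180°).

At s = jω = j5:
quadratic: (j5)² + 2.7·j5 + 25 = 0 + j13.5 → |·| ≈ 13.5, ∠ ≈ 90.00°
|L| = 1250 / 13.5 ≈ 92.593
Gain = 20 log₁₀(92.593) ≈ 39.33 dB
∠L = 0.00° − 90.00° = -90.00°

At s = jω = j14:
quadratic: (j14)² + 2.7·j14 + 25 = -171 + j37.8 → |·| ≈ 175.13, ∠ ≈ 167.54°
|L| = 1250 / 175.13 ≈ 7.1376
Gain = 20 log₁₀(7.1376) ≈ 17.07 dB
∠L = 0.00° − 167.54° = -167.54°

ω = 5: 39.3 dB, -90.0°; ω = 14: 17.1 dB, -167.5°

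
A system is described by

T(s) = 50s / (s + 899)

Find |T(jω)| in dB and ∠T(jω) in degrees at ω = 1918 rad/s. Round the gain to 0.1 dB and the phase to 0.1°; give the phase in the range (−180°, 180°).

At s = jω = j1918:
zero at origin: s = j1918 → |·| = 1918, ∠ = 90.00°
pole (s+899): 899 + j1918 → |·| = √(899²+1918²) = √4486925 ≈ 2118.2, ∠ = arctan(1918/899) ≈ 64.89°
|T| = 50 · 1918 / 2118.2 ≈ 45.274
Gain = 20 log₁₀(45.274) ≈ 33.12 dB
∠T = 90.00° − 64.89° = 25.11°

33.1 dB, 25.1°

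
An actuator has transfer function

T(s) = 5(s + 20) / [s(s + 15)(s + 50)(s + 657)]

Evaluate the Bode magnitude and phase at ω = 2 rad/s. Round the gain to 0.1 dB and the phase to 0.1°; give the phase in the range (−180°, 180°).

At s = jω = j2:
zero (s+20): 20 + j2 → |·| = √(20²+2²) = √404 ≈ 20.1, ∠ = arctan(2/20) ≈ 5.71°
pole (s+15): 15 + j2 → |·| = √(15²+2²) = √229 ≈ 15.133, ∠ = arctan(2/15) ≈ 7.59°
pole (s+50): 50 + j2 → |·| = √(50²+2²) = √2504 ≈ 50.04, ∠ = arctan(2/50) ≈ 2.29°
pole (s+657): 657 + j2 → |·| = √(657²+2²) = √431653 ≈ 657, ∠ = arctan(2/657) ≈ 0.17°
pole at origin: |s| = 2, ∠ = 90.00° (in denominator)
|T| = 5 · 20.1 / 9.9503e+05 ≈ 0.000101
Gain = 20 log₁₀(0.000101) ≈ -79.91 dB
∠T = 5.71° − 100.05° = -94.34°

-79.9 dB, -94.3°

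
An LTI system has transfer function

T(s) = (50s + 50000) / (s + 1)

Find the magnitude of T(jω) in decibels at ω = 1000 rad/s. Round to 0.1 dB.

Substitute s = j1000:
Numerator: 50(j1000) + 50000 = 50000 + j50000
Denominator: (j1000) + 1 = 1 + j1000
|N| = √(50000² + 50000²) ≈ 70711, ∠N ≈ 45.00°
|D| = √(1² + 1000²) ≈ 1000, ∠D ≈ 89.94°
|T| = 70711 / 1000 ≈ 70.711
Gain = 20 log₁₀(70.711) ≈ 36.99 dB

37.0 dB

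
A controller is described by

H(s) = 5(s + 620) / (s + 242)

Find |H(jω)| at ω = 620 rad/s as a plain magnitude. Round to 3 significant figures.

6.59

At s = jω = j620:
zero (s+620): 620 + j620 → |·| = √(620²+620²) = √768800 ≈ 876.81, ∠ = arctan(620/620) ≈ 45.00°
pole (s+242): 242 + j620 → |·| = √(242²+620²) = √442964 ≈ 665.56, ∠ = arctan(620/242) ≈ 68.68°
|H| = 5 · 876.81 / 665.56 ≈ 6.587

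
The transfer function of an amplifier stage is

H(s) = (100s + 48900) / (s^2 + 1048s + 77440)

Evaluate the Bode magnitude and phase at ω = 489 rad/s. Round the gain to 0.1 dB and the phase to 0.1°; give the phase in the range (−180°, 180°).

Substitute s = j489:
Numerator: 100(j489) + 48900 = 48900 + j48900
Denominator: (j489)^2 + 1048(j489) + 77440 = -161681 + j512472
|N| = √(48900² + 48900²) ≈ 69155, ∠N ≈ 45.00°
|D| = √(161681² + 512472²) ≈ 5.3737e+05, ∠D ≈ 107.51°
|H| = 69155 / 5.3737e+05 ≈ 0.12869
Gain = 20 log₁₀(0.12869) ≈ -17.81 dB
∠H = 45.00° − 107.51° = -62.51°

-17.8 dB, -62.5°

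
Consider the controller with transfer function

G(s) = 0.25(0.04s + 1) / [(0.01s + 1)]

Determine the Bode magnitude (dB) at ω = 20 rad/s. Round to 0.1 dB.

At ω = 20 rad/s:
zero (1 + j20·0.04) = 1 + j0.8 → |·| ≈ 1.2806, ∠ ≈ 38.66°
pole (1 + j20·0.01) = 1 + j0.2 → |·| ≈ 1.0198, ∠ ≈ 11.31°
|G| = 0.25 · 1.2806 / (1.0198) ≈ 0.31393
Gain = 20 log₁₀(0.31393) ≈ -10.06 dB

-10.1 dB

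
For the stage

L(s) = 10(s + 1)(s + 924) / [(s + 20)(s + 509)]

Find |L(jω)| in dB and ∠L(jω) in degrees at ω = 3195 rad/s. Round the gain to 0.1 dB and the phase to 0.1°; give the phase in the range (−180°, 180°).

At s = jω = j3195:
zero (s+1): 1 + j3195 → |·| = √(1²+3195²) = √10208026 ≈ 3195, ∠ = arctan(3195/1) ≈ 89.98°
zero (s+924): 924 + j3195 → |·| = √(924²+3195²) = √11061801 ≈ 3325.9, ∠ = arctan(3195/924) ≈ 73.87°
pole (s+20): 20 + j3195 → |·| = √(20²+3195²) = √10208425 ≈ 3195.1, ∠ = arctan(3195/20) ≈ 89.64°
pole (s+509): 509 + j3195 → |·| = √(509²+3195²) = √10467106 ≈ 3235.3, ∠ = arctan(3195/509) ≈ 80.95°
|L| = 10 · 1.0626e+07 / 1.0337e+07 ≈ 10.28
Gain = 20 log₁₀(10.28) ≈ 20.24 dB
∠L = 163.85° − 170.59° = -6.74°

20.2 dB, -6.7°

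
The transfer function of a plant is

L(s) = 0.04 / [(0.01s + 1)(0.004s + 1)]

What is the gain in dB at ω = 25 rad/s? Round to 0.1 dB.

At ω = 25 rad/s:
pole (1 + j25·0.01) = 1 + j0.25 → |·| ≈ 1.0308, ∠ ≈ 14.04°
pole (1 + j25·0.004) = 1 + j0.1 → |·| ≈ 1.005, ∠ ≈ 5.71°
|L| = 0.04 · 1 / (1.0308 · 1.005) ≈ 0.038612
Gain = 20 log₁₀(0.038612) ≈ -28.27 dB

-28.3 dB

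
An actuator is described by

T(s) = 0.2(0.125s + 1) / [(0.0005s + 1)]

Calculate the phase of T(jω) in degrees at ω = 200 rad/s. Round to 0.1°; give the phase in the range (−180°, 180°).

At ω = 200 rad/s:
zero (1 + j200·0.125) = 1 + j25 → |·| ≈ 25.02, ∠ ≈ 87.71°
pole (1 + j200·0.0005) = 1 + j0.1 → |·| ≈ 1.005, ∠ ≈ 5.71°
∠T = (87.71°) − (5.71°) = 82.00°

82.0°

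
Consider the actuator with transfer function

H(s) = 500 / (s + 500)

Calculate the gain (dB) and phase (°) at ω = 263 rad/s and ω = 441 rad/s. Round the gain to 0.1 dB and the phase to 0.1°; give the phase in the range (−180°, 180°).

At s = jω = j263:
pole (s+500): 500 + j263 → |·| = √(500²+263²) = √319169 ≈ 564.95, ∠ = arctan(263/500) ≈ 27.74°
|H| = 500 / 564.95 ≈ 0.88503
Gain = 20 log₁₀(0.88503) ≈ -1.06 dB
∠H = 0.00° − 27.74° = -27.74°

At s = jω = j441:
pole (s+500): 500 + j441 → |·| = √(500²+441²) = √444481 ≈ 666.69, ∠ = arctan(441/500) ≈ 41.41°
|H| = 500 / 666.69 ≈ 0.74997
Gain = 20 log₁₀(0.74997) ≈ -2.50 dB
∠H = 0.00° − 41.41° = -41.41°

ω = 263: -1.1 dB, -27.7°; ω = 441: -2.5 dB, -41.4°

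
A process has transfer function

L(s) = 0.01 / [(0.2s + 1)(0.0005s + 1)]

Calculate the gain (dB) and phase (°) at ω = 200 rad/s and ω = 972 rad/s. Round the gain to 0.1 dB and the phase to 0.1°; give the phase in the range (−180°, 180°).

At ω = 200 rad/s:
pole (1 + j200·0.2) = 1 + j40 → |·| ≈ 40.012, ∠ ≈ 88.57°
pole (1 + j200·0.0005) = 1 + j0.1 → |·| ≈ 1.005, ∠ ≈ 5.71°
|L| = 0.01 · 1 / (40.012 · 1.005) ≈ 0.00024868
Gain = 20 log₁₀(0.00024868) ≈ -72.09 dB
∠L = (0°) − (88.57° + 5.71°) = -94.28°

At ω = 972 rad/s:
pole (1 + j972·0.2) = 1 + j194.4 → |·| ≈ 194.4, ∠ ≈ 89.71°
pole (1 + j972·0.0005) = 1 + j0.486 → |·| ≈ 1.1118, ∠ ≈ 25.92°
|L| = 0.01 · 1 / (194.4 · 1.1118) ≈ 4.6268e-05
Gain = 20 log₁₀(4.6268e-05) ≈ -86.69 dB
∠L = (0°) − (89.71° + 25.92°) = -115.63°

ω = 200: -72.1 dB, -94.3°; ω = 972: -86.7 dB, -115.6°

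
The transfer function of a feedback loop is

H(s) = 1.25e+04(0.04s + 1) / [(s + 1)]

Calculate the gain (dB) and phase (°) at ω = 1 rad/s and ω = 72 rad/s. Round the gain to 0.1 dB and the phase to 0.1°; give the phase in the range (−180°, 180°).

ω = 1: 78.9 dB, -42.7°; ω = 72: 54.5 dB, -18.4°

At ω = 1 rad/s:
zero (1 + j1·0.04) = 1 + j0.04 → |·| ≈ 1.0008, ∠ ≈ 2.29°
pole (1 + j1·1) = 1 + j1 → |·| ≈ 1.4142, ∠ ≈ 45.00°
|H| = 1.25e+04 · 1.0008 / (1.4142) ≈ 8846
Gain = 20 log₁₀(8846) ≈ 78.93 dB
∠H = (2.29°) − (45.00°) = -42.71°

At ω = 72 rad/s:
zero (1 + j72·0.04) = 1 + j2.88 → |·| ≈ 3.0487, ∠ ≈ 70.85°
pole (1 + j72·1) = 1 + j72 → |·| ≈ 72.007, ∠ ≈ 89.20°
|H| = 1.25e+04 · 3.0487 / (72.007) ≈ 529.24
Gain = 20 log₁₀(529.24) ≈ 54.47 dB
∠H = (70.85°) − (89.20°) = -18.35°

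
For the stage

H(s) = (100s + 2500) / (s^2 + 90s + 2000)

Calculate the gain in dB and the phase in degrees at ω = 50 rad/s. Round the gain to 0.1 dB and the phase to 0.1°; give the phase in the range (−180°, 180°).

1.8 dB, -32.9°

Substitute s = j50:
Numerator: 100(j50) + 2500 = 2500 + j5000
Denominator: (j50)^2 + 90(j50) + 2000 = -500 + j4500
|N| = √(2500² + 5000²) ≈ 5590.2, ∠N ≈ 63.43°
|D| = √(500² + 4500²) ≈ 4527.7, ∠D ≈ 96.34°
|H| = 5590.2 / 4527.7 ≈ 1.2347
Gain = 20 log₁₀(1.2347) ≈ 1.83 dB
∠H = 63.43° − 96.34° = -32.91°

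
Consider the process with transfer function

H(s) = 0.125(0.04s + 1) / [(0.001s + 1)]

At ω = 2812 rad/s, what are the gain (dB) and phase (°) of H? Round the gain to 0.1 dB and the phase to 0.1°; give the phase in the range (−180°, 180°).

13.5 dB, 19.1°

At ω = 2812 rad/s:
zero (1 + j2812·0.04) = 1 + j112.48 → |·| ≈ 112.48, ∠ ≈ 89.49°
pole (1 + j2812·0.001) = 1 + j2.812 → |·| ≈ 2.9845, ∠ ≈ 70.42°
|H| = 0.125 · 112.48 / (2.9845) ≈ 4.711
Gain = 20 log₁₀(4.711) ≈ 13.46 dB
∠H = (89.49°) − (70.42°) = 19.07°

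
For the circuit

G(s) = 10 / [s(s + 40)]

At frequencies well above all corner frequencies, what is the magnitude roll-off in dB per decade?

Each pole contributes −20 dB/decade at high frequency; each zero contributes +20 dB/decade.
Net: 0 zero(s) − 2 pole(s) → -40 dB/decade.

-40 dB/decade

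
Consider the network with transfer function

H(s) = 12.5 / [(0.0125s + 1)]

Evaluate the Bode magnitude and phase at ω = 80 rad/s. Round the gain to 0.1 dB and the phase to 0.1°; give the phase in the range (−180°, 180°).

At ω = 80 rad/s:
pole (1 + j80·0.0125) = 1 + j1 → |·| ≈ 1.4142, ∠ ≈ 45.00°
|H| = 12.5 · 1 / (1.4142) ≈ 8.8389
Gain = 20 log₁₀(8.8389) ≈ 18.93 dB
∠H = (0°) − (45.00°) = -45.00°

18.9 dB, -45.0°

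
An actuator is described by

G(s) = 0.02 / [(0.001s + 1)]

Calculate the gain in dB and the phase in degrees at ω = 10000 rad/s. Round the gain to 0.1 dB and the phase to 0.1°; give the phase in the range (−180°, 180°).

-54.0 dB, -84.3°

At ω = 10000 rad/s:
pole (1 + j10000·0.001) = 1 + j10 → |·| ≈ 10.05, ∠ ≈ 84.29°
|G| = 0.02 · 1 / (10.05) ≈ 0.00199
Gain = 20 log₁₀(0.00199) ≈ -54.02 dB
∠G = (0°) − (84.29°) = -84.29°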